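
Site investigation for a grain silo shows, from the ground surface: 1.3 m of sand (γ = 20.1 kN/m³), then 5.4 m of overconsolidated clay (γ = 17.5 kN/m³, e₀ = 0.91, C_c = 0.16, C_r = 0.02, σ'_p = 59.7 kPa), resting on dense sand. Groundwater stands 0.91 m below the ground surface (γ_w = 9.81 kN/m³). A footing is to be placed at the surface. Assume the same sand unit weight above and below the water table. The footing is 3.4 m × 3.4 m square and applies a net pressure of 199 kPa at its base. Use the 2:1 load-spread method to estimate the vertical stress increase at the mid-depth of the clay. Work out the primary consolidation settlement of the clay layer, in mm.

Mid-depth of clay below the ground surface: z = 1.3 + 5.4/2 = 4 m.
Total vertical stress at mid-clay: σ_v = 20.1×1.3 + 17.5×2.7 = 73.38 kPa.
Pore pressure: u = 9.81×(4 − 0.91) = 30.313 kPa.
Initial effective stress: σ'_0 = σ_v − u = 73.38 − 30.313 = 43.067 kPa.
Stress increase at mid-clay by the 2:1 spreading method:
Δσ = qBL/((B+z)(L+z)) = 199×3.4×3.4/((3.4+4)(3.4+4)) = 42.009 kPa
Final effective stress: σ'_f = 43.067 + 42.009 = 85.076 kPa.
σ'_f = 85.076 > σ'_p = 59.7 kPa, so the stress path crosses the preconsolidation pressure — recompression up to σ'_p, then virgin compression beyond:
S_c = H/(1+e₀)·[C_r·log₁₀(σ'_p/σ'_0) + C_c·log₁₀(σ'_f/σ'_p)]
    = 5.4/1.91 × [0.02×log₁₀(59.7/43.067) + 0.16×log₁₀(85.076/59.7)]
    = 2.8272 × [0.0028366 + 0.024613] = 0.07761 m

S_c ≈ 77.6 mm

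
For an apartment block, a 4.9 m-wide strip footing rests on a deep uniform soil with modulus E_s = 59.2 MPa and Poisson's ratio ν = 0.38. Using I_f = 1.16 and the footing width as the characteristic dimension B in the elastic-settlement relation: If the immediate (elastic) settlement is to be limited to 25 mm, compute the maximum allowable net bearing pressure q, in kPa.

E_s = 59.2 MPa = 59200 kPa.
S_e = q·B·(1−ν²)/E_s · I_f  ⇒  q = S_e·E_s / (B·(1−ν²)·I_f).
q = 0.025 × 59200 / (4.9 × 0.8556 × 1.16) = 304.3 kPa

q ≈ 304 kPa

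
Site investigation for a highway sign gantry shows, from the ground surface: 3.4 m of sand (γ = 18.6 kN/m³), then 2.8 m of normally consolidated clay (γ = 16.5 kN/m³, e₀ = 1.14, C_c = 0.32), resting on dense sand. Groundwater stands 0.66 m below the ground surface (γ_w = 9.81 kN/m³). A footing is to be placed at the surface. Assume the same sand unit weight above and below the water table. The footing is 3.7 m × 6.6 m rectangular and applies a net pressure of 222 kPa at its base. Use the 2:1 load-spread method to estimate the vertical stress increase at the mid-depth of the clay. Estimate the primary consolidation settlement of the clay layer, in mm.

Mid-depth of clay below the ground surface: z = 3.4 + 2.8/2 = 4.8 m.
Total vertical stress at mid-clay: σ_v = 18.6×3.4 + 16.5×1.4 = 86.34 kPa.
Pore pressure: u = 9.81×(4.8 − 0.66) = 40.613 kPa.
Initial effective stress: σ'_0 = σ_v − u = 86.34 − 40.613 = 45.727 kPa.
Stress increase at mid-clay by the 2:1 spreading method:
Δσ = qBL/((B+z)(L+z)) = 222×3.7×6.6/((3.7+4.8)(6.6+4.8)) = 55.947 kPa
Final effective stress: σ'_f = σ'_0 + Δσ = 45.727 + 55.947 = 101.67 kPa.
Normally consolidated clay, so the full stress increment lies on the virgin compression line:
S_c = C_c·H/(1+e₀)·log₁₀(σ'_f/σ'_0) = 0.32×2.8/(1+1.14)×log₁₀(101.67/45.727)
    = 0.41869 × 0.34702 = 0.1453 m

S_c ≈ 145 mm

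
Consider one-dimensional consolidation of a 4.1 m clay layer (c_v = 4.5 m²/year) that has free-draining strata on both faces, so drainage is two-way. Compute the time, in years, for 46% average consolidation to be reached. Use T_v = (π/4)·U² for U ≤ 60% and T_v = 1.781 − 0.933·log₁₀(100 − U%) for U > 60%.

Drainage path length: H_d = H/2 = 2.05 m (double drainage).
U ≤ 60%: T_v = (π/4)·U² = (π/4)×0.46² = 0.16619.
t = T_v·H_d²/c_v = 0.16619×2.05²/4.5 = 0.1552 years.

t ≈ 0.155 years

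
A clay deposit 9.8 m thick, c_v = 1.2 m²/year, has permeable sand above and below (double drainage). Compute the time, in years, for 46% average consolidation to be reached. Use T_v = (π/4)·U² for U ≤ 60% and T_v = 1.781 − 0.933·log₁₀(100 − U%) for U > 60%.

Drainage path length: H_d = H/2 = 4.9 m (double drainage).
U ≤ 60%: T_v = (π/4)·U² = (π/4)×0.46² = 0.16619.
t = T_v·H_d²/c_v = 0.16619×4.9²/1.2 = 3.325 years.

t ≈ 3.33 years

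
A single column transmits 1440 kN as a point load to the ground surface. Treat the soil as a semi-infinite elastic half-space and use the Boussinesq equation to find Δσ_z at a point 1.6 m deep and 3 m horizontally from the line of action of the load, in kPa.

Boussinesq vertical stress below a point load on an elastic half-space:
Δσ_z = 3P/(2πz²) · [1 + (r/z)²]^(−5/2)
r/z = 3/1.6 = 1.875; [1+(r/z)²]^(−5/2) = 0.023078.
Δσ_z = 3×1440/(2π×1.6²) × 0.023078 = 268.57 × 0.023078 = 6.198 kPa

Δσ_z ≈ 6.2 kPa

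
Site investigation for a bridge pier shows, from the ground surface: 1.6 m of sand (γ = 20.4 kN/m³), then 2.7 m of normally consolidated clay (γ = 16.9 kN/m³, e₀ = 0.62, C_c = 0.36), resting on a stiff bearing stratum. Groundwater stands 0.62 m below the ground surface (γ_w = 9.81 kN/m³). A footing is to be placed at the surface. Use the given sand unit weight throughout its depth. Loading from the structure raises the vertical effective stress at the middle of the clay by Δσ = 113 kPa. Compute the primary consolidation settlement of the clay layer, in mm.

Mid-depth of clay below the ground surface: z = 1.6 + 2.7/2 = 2.95 m.
Total vertical stress at mid-clay: σ_v = 20.4×1.6 + 16.9×1.35 = 55.455 kPa.
Pore pressure: u = 9.81×(2.95 − 0.62) = 22.857 kPa.
Initial effective stress: σ'_0 = σ_v − u = 55.455 − 22.857 = 32.598 kPa.
Final effective stress: σ'_f = σ'_0 + Δσ = 32.598 + 113 = 145.6 kPa.
Normally consolidated clay, so the full stress increment lies on the virgin compression line:
S_c = C_c·H/(1+e₀)·log₁₀(σ'_f/σ'_0) = 0.36×2.7/(1+0.62)×log₁₀(145.6/32.598)
    = 0.6 × 0.64997 = 0.39 m

S_c ≈ 390 mm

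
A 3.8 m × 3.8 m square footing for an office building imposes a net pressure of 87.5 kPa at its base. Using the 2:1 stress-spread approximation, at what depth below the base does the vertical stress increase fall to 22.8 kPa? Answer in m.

2:1 spreading — at depth z the loaded area has grown by z in each plan dimension:
qB²/(B+z)² = Δσ_z ⇒ z = B(√(q/Δσ_z) − 1) = 3.8×(√(87.5/22.8) − 1) = 3.644 m

z ≈ 3.64 m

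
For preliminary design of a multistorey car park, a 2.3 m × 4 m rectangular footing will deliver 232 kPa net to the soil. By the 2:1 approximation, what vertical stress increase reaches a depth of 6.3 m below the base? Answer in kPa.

By the 2:1 method the load spreads at 1 horizontal : 2 vertical, so at depth z the loaded area has grown by z in each plan dimension:
Δσ = qBL/((B+z)(L+z)) = 232×2.3×4/((2.3+6.3)(4+6.3)) = 24.096 kPa

Δσ_z ≈ 24.1 kPa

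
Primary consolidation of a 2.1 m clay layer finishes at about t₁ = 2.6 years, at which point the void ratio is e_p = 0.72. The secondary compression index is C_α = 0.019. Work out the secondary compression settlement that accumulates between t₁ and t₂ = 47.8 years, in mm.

Secondary compression: S_s = C_α·H/(1+e_p)·log₁₀(t₂/t₁)
S_s = 0.019×2.1/(1+0.72)×log₁₀(47.8/2.6)
    = 0.0232 × 1.264 = 0.02933 m

S_s ≈ 29.3 mm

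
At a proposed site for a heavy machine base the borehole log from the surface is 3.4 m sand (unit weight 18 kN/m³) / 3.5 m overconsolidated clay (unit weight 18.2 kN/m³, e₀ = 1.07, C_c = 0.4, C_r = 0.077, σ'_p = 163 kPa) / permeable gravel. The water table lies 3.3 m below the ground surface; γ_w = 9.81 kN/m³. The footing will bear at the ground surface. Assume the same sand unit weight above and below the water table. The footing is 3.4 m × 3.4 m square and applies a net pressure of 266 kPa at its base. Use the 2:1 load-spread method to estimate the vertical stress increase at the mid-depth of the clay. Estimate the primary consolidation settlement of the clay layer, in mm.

Mid-depth of clay below the ground surface: z = 3.4 + 3.5/2 = 5.15 m.
Total vertical stress at mid-clay: σ_v = 18×3.4 + 18.2×1.75 = 93.05 kPa.
Pore pressure: u = 9.81×(5.15 − 3.3) = 18.149 kPa.
Initial effective stress: σ'_0 = σ_v − u = 93.05 − 18.149 = 74.901 kPa.
Stress increase at mid-clay by the 2:1 spreading method:
Δσ = qBL/((B+z)(L+z)) = 266×3.4×3.4/((3.4+5.15)(3.4+5.15)) = 42.064 kPa
Final effective stress: σ'_f = 74.901 + 42.064 = 116.97 kPa.
σ'_f = 116.97 ≤ σ'_p = 163 kPa, so the clay remains overconsolidated and only the recompression index applies:
S_c = C_r·H/(1+e₀)·log₁₀(σ'_f/σ'_0) = 0.077×3.5/2.07×log₁₀(116.97/74.901)
    = 0.13019 × 0.19359 = 0.0252 m

S_c ≈ 25.2 mm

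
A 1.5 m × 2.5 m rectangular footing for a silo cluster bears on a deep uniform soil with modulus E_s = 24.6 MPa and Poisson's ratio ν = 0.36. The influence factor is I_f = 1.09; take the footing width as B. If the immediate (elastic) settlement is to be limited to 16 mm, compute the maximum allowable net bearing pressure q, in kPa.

q ≈ 277 kPa

E_s = 24.6 MPa = 24600 kPa.
S_e = q·B·(1−ν²)/E_s · I_f  ⇒  q = S_e·E_s / (B·(1−ν²)·I_f).
q = 0.016 × 24600 / (1.5 × 0.8704 × 1.09) = 276.6 kPa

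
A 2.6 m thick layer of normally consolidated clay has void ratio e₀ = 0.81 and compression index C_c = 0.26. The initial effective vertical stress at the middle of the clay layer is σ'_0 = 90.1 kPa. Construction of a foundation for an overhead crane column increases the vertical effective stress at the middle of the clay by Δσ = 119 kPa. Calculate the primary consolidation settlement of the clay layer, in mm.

S_c ≈ 137 mm

Final effective stress: σ'_f = σ'_0 + Δσ = 90.1 + 119 = 209.1 kPa.
Normally consolidated clay, so the full stress increment lies on the virgin compression line:
S_c = C_c·H/(1+e₀)·log₁₀(σ'_f/σ'_0) = 0.26×2.6/(1+0.81)×log₁₀(209.1/90.1)
    = 0.37348 × 0.36563 = 0.1366 m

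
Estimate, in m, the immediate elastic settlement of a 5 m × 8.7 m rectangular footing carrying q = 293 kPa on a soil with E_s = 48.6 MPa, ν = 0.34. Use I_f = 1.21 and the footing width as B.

Immediate (elastic) settlement: S_e = q·B·(1−ν²)/E_s · I_f.
E_s = 48.6 MPa = 48600 kPa.
S_e = 293 × 5 × (1 − 0.34²) / 48600 × 1.21
    = 293 × 5 × 0.8844 / 48600 × 1.21
    = 0.03226 m

S_e ≈ 0.0323 m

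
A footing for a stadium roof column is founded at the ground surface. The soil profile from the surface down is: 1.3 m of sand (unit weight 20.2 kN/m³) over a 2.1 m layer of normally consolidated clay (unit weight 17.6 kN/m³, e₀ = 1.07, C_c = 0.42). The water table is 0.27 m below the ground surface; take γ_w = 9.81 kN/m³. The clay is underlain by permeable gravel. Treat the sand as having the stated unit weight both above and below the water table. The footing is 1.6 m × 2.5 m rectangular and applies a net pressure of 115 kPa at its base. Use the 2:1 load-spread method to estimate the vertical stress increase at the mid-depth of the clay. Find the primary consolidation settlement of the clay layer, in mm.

Mid-depth of clay below the ground surface: z = 1.3 + 2.1/2 = 2.35 m.
Total vertical stress at mid-clay: σ_v = 20.2×1.3 + 17.6×1.05 = 44.74 kPa.
Pore pressure: u = 9.81×(2.35 − 0.27) = 20.405 kPa.
Initial effective stress: σ'_0 = σ_v − u = 44.74 − 20.405 = 24.335 kPa.
Stress increase at mid-clay by the 2:1 spreading method:
Δσ = qBL/((B+z)(L+z)) = 115×1.6×2.5/((1.6+2.35)(2.5+2.35)) = 24.011 kPa
Final effective stress: σ'_f = σ'_0 + Δσ = 24.335 + 24.011 = 48.346 kPa.
Normally consolidated clay, so the full stress increment lies on the virgin compression line:
S_c = C_c·H/(1+e₀)·log₁₀(σ'_f/σ'_0) = 0.42×2.1/(1+1.07)×log₁₀(48.346/24.335)
    = 0.42609 × 0.29813 = 0.127 m

S_c ≈ 127 mm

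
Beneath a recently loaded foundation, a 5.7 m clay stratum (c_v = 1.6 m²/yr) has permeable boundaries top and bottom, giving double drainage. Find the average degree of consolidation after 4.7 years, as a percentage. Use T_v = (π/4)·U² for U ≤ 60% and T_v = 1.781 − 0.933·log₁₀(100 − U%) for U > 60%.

Drainage path length: H_d = H/2 = 2.85 m (double drainage).
T_v = c_v·t/H_d² = 1.6×4.7/2.85² = 0.92582.
T_v = 0.92582 corresponds to the U > 60% branch:
U = 1 − 10^((1.781 − T_v)/0.933)/100 = 0.9175

U ≈ 91.7 %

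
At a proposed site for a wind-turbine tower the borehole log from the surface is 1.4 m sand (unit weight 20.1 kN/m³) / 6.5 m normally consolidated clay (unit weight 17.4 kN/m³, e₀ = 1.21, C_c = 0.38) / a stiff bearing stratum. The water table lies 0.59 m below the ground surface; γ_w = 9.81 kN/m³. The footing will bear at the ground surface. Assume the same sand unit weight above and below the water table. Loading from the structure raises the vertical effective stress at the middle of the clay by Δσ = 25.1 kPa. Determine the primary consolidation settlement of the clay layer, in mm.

Mid-depth of clay below the ground surface: z = 1.4 + 6.5/2 = 4.65 m.
Total vertical stress at mid-clay: σ_v = 20.1×1.4 + 17.4×3.25 = 84.69 kPa.
Pore pressure: u = 9.81×(4.65 − 0.59) = 39.829 kPa.
Initial effective stress: σ'_0 = σ_v − u = 84.69 − 39.829 = 44.861 kPa.
Final effective stress: σ'_f = σ'_0 + Δσ = 44.861 + 25.1 = 69.961 kPa.
Normally consolidated clay, so the full stress increment lies on the virgin compression line:
S_c = C_c·H/(1+e₀)·log₁₀(σ'_f/σ'_0) = 0.38×6.5/(1+1.21)×log₁₀(69.961/44.861)
    = 1.1176 × 0.19299 = 0.2157 m

S_c ≈ 216 mm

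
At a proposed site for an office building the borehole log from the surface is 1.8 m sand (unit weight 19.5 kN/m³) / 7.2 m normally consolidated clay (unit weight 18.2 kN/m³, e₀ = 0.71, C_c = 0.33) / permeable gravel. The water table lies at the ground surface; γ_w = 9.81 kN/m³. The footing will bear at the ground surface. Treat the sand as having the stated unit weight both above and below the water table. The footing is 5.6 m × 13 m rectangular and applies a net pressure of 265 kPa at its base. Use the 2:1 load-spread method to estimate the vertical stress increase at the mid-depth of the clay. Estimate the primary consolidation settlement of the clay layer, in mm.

S_c ≈ 663 mm

Mid-depth of clay below the ground surface: z = 1.8 + 7.2/2 = 5.4 m.
Total vertical stress at mid-clay: σ_v = 19.5×1.8 + 18.2×3.6 = 100.62 kPa.
Pore pressure: u = 9.81×(5.4 − 0) = 52.974 kPa.
Initial effective stress: σ'_0 = σ_v − u = 100.62 − 52.974 = 47.646 kPa.
Stress increase at mid-clay by the 2:1 spreading method:
Δσ = qBL/((B+z)(L+z)) = 265×5.6×13/((5.6+5.4)(13+5.4)) = 95.316 kPa
Final effective stress: σ'_f = σ'_0 + Δσ = 47.646 + 95.316 = 142.96 kPa.
Normally consolidated clay, so the full stress increment lies on the virgin compression line:
S_c = C_c·H/(1+e₀)·log₁₀(σ'_f/σ'_0) = 0.33×7.2/(1+0.71)×log₁₀(142.96/47.646)
    = 1.3895 × 0.47719 = 0.6631 m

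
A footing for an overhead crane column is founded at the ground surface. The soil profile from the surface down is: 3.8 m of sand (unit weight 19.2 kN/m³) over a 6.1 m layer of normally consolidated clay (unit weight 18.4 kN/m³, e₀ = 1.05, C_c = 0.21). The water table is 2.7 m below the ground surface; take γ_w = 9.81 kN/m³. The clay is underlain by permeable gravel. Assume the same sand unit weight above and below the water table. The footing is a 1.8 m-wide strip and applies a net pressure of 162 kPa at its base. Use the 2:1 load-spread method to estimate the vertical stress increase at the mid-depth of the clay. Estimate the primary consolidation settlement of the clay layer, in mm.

S_c ≈ 87.7 mm

Mid-depth of clay below the ground surface: z = 3.8 + 6.1/2 = 6.85 m.
Total vertical stress at mid-clay: σ_v = 19.2×3.8 + 18.4×3.05 = 129.08 kPa.
Pore pressure: u = 9.81×(6.85 − 2.7) = 40.712 kPa.
Initial effective stress: σ'_0 = σ_v − u = 129.08 − 40.712 = 88.368 kPa.
Stress increase at mid-clay by the 2:1 spreading method:
Δσ = qB/(B+z) = 162×1.8/(1.8+6.85) = 33.711 kPa
Final effective stress: σ'_f = σ'_0 + Δσ = 88.368 + 33.711 = 122.08 kPa.
Normally consolidated clay, so the full stress increment lies on the virgin compression line:
S_c = C_c·H/(1+e₀)·log₁₀(σ'_f/σ'_0) = 0.21×6.1/(1+1.05)×log₁₀(122.08/88.368)
    = 0.62488 × 0.14035 = 0.0877 m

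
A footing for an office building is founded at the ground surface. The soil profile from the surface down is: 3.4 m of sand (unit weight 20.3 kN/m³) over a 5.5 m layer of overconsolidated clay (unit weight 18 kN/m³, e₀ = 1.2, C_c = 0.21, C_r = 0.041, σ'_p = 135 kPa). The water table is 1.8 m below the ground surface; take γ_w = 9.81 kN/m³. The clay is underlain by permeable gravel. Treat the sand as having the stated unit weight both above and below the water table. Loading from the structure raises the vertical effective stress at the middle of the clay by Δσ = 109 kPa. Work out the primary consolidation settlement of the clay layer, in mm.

S_c ≈ 97.3 mm

Mid-depth of clay below the ground surface: z = 3.4 + 5.5/2 = 6.15 m.
Total vertical stress at mid-clay: σ_v = 20.3×3.4 + 18×2.75 = 118.52 kPa.
Pore pressure: u = 9.81×(6.15 − 1.8) = 42.673 kPa.
Initial effective stress: σ'_0 = σ_v − u = 118.52 − 42.673 = 75.847 kPa.
Final effective stress: σ'_f = 75.847 + 109 = 184.85 kPa.
σ'_f = 184.85 > σ'_p = 135 kPa, so the stress path crosses the preconsolidation pressure — recompression up to σ'_p, then virgin compression beyond:
S_c = H/(1+e₀)·[C_r·log₁₀(σ'_p/σ'_0) + C_c·log₁₀(σ'_f/σ'_p)]
    = 5.5/2.2 × [0.041×log₁₀(135/75.847) + 0.21×log₁₀(184.85/135)]
    = 2.5 × [0.010266 + 0.028662] = 0.09732 m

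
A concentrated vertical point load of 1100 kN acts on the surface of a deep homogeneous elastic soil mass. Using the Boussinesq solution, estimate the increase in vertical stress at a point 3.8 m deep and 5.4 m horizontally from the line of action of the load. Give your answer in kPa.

Boussinesq vertical stress below a point load on an elastic half-space:
Δσ_z = 3P/(2πz²) · [1 + (r/z)²]^(−5/2)
r/z = 5.4/3.8 = 1.4211; [1+(r/z)²]^(−5/2) = 0.063125.
Δσ_z = 3×1100/(2π×3.8²) × 0.063125 = 36.372 × 0.063125 = 2.296 kPa

Δσ_z ≈ 2.3 kPa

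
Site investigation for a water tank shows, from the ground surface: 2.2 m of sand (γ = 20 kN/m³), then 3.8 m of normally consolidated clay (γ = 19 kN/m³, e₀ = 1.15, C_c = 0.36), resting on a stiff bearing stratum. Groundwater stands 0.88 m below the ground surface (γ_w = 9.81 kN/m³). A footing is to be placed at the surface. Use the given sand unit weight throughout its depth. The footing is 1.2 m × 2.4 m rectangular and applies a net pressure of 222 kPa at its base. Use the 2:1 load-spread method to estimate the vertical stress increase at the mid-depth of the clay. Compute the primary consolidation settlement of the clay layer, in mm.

Mid-depth of clay below the ground surface: z = 2.2 + 3.8/2 = 4.1 m.
Total vertical stress at mid-clay: σ_v = 20×2.2 + 19×1.9 = 80.1 kPa.
Pore pressure: u = 9.81×(4.1 − 0.88) = 31.588 kPa.
Initial effective stress: σ'_0 = σ_v − u = 80.1 − 31.588 = 48.512 kPa.
Stress increase at mid-clay by the 2:1 spreading method:
Δσ = qBL/((B+z)(L+z)) = 222×1.2×2.4/((1.2+4.1)(2.4+4.1)) = 18.559 kPa
Final effective stress: σ'_f = σ'_0 + Δσ = 48.512 + 18.559 = 67.071 kPa.
Normally consolidated clay, so the full stress increment lies on the virgin compression line:
S_c = C_c·H/(1+e₀)·log₁₀(σ'_f/σ'_0) = 0.36×3.8/(1+1.15)×log₁₀(67.071/48.512)
    = 0.63628 × 0.14069 = 0.08952 m

S_c ≈ 89.5 mm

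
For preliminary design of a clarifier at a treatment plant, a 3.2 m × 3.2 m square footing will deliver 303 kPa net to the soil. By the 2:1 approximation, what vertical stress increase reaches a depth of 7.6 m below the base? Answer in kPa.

Δσ_z ≈ 26.6 kPa

By the 2:1 method the load spreads at 1 horizontal : 2 vertical, so at depth z the loaded area has grown by z in each plan dimension:
Δσ = qBL/((B+z)(L+z)) = 303×3.2×3.2/((3.2+7.6)(3.2+7.6)) = 26.601 kPa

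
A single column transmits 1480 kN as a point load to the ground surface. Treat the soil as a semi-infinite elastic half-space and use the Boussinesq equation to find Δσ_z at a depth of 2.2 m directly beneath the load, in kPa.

Δσ_z ≈ 146 kPa

Boussinesq vertical stress below a point load on an elastic half-space:
Δσ_z = 3P/(2πz²) · [1 + (r/z)²]^(−5/2)
r/z = 0/2.2 = 0; [1+(r/z)²]^(−5/2) = 1.
Δσ_z = 3×1480/(2π×2.2²) × 1 = 146 × 1 = 146 kPa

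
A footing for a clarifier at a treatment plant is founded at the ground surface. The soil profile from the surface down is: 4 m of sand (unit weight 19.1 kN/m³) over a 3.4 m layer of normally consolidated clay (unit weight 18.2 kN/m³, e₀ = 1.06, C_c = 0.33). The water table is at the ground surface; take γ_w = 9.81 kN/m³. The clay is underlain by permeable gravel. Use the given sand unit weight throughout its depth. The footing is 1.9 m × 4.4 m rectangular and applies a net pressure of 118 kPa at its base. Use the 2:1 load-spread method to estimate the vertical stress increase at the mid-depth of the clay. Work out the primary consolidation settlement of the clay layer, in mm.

S_c ≈ 52.8 mm

Mid-depth of clay below the ground surface: z = 4 + 3.4/2 = 5.7 m.
Total vertical stress at mid-clay: σ_v = 19.1×4 + 18.2×1.7 = 107.34 kPa.
Pore pressure: u = 9.81×(5.7 − 0) = 55.917 kPa.
Initial effective stress: σ'_0 = σ_v − u = 107.34 − 55.917 = 51.423 kPa.
Stress increase at mid-clay by the 2:1 spreading method:
Δσ = qBL/((B+z)(L+z)) = 118×1.9×4.4/((1.9+5.7)(4.4+5.7)) = 12.851 kPa
Final effective stress: σ'_f = σ'_0 + Δσ = 51.423 + 12.851 = 64.274 kPa.
Normally consolidated clay, so the full stress increment lies on the virgin compression line:
S_c = C_c·H/(1+e₀)·log₁₀(σ'_f/σ'_0) = 0.33×3.4/(1+1.06)×log₁₀(64.274/51.423)
    = 0.54466 × 0.096878 = 0.05277 m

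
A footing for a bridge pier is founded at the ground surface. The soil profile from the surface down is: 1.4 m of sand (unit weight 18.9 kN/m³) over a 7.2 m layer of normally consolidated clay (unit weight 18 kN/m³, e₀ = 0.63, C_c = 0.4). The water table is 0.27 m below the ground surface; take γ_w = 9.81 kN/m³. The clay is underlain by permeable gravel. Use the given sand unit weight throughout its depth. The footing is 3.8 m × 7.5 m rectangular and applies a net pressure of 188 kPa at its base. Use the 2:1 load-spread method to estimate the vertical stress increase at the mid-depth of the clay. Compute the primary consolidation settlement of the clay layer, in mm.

Mid-depth of clay below the ground surface: z = 1.4 + 7.2/2 = 5 m.
Total vertical stress at mid-clay: σ_v = 18.9×1.4 + 18×3.6 = 91.26 kPa.
Pore pressure: u = 9.81×(5 − 0.27) = 46.401 kPa.
Initial effective stress: σ'_0 = σ_v − u = 91.26 − 46.401 = 44.859 kPa.
Stress increase at mid-clay by the 2:1 spreading method:
Δσ = qBL/((B+z)(L+z)) = 188×3.8×7.5/((3.8+5)(7.5+5)) = 48.709 kPa
Final effective stress: σ'_f = σ'_0 + Δσ = 44.859 + 48.709 = 93.568 kPa.
Normally consolidated clay, so the full stress increment lies on the virgin compression line:
S_c = C_c·H/(1+e₀)·log₁₀(σ'_f/σ'_0) = 0.4×7.2/(1+0.63)×log₁₀(93.568/44.859)
    = 1.7669 × 0.31928 = 0.5641 m

S_c ≈ 564 mm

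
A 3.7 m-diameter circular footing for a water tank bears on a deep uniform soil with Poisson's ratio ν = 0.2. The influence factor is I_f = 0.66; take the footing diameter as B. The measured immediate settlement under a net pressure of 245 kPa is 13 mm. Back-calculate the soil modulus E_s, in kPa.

S_e = q·B·(1−ν²)/E_s · I_f  ⇒  E_s = q·B·(1−ν²)·I_f / S_e.
E_s = 245 × 3.7 × 0.96 × 0.66 / 0.013 = 44180 kPa

E_s ≈ 44200 kPa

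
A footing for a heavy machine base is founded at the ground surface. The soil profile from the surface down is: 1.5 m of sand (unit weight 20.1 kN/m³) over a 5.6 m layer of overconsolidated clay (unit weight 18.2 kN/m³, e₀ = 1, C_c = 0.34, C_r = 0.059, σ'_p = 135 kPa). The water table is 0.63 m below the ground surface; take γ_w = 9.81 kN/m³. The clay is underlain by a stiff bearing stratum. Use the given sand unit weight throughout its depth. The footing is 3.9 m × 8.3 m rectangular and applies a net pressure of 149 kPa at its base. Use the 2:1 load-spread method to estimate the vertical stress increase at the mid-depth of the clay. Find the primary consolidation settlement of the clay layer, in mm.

S_c ≈ 51 mm

Mid-depth of clay below the ground surface: z = 1.5 + 5.6/2 = 4.3 m.
Total vertical stress at mid-clay: σ_v = 20.1×1.5 + 18.2×2.8 = 81.11 kPa.
Pore pressure: u = 9.81×(4.3 − 0.63) = 36.003 kPa.
Initial effective stress: σ'_0 = σ_v − u = 81.11 − 36.003 = 45.107 kPa.
Stress increase at mid-clay by the 2:1 spreading method:
Δσ = qBL/((B+z)(L+z)) = 149×3.9×8.3/((3.9+4.3)(8.3+4.3)) = 46.681 kPa
Final effective stress: σ'_f = 45.107 + 46.681 = 91.788 kPa.
σ'_f = 91.788 ≤ σ'_p = 135 kPa, so the clay remains overconsolidated and only the recompression index applies:
S_c = C_r·H/(1+e₀)·log₁₀(σ'_f/σ'_0) = 0.059×5.6/2×log₁₀(91.788/45.107)
    = 0.1652 × 0.30854 = 0.05097 m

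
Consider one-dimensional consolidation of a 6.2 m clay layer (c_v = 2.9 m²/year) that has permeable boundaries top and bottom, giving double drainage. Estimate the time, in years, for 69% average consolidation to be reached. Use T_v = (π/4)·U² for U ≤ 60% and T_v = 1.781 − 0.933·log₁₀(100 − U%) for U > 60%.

t ≈ 1.29 years

Drainage path length: H_d = H/2 = 3.1 m (double drainage).
U > 60%: T_v = 1.781 − 0.933·log₁₀(100 − 69) = 0.38956.
t = T_v·H_d²/c_v = 0.38956×3.1²/2.9 = 1.291 years.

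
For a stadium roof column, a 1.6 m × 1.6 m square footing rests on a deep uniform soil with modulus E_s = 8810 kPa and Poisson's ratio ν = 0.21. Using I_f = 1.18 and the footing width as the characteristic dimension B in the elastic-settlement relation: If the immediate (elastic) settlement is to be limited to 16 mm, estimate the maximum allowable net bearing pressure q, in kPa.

q ≈ 78.1 kPa

S_e = q·B·(1−ν²)/E_s · I_f  ⇒  q = S_e·E_s / (B·(1−ν²)·I_f).
q = 0.016 × 8810 / (1.6 × 0.9559 × 1.18) = 78.11 kPa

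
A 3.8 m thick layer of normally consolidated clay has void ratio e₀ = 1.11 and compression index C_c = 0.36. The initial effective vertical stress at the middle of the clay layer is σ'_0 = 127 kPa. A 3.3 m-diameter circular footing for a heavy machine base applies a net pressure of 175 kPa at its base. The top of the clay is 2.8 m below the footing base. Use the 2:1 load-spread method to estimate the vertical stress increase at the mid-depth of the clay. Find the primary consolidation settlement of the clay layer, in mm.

Mid-depth of clay below the footing base: z = 2.8 + 3.8/2 = 4.7 m.
Stress increase at mid-clay by the 2:1 spreading method:
Δσ ≈ qD²/(D+z)² = 175×3.3²/(3.3+4.7)² = 29.777 kPa
Final effective stress: σ'_f = σ'_0 + Δσ = 127 + 29.777 = 156.78 kPa.
Normally consolidated clay, so the full stress increment lies on the virgin compression line:
S_c = C_c·H/(1+e₀)·log₁₀(σ'_f/σ'_0) = 0.36×3.8/(1+1.11)×log₁₀(156.78/127)
    = 0.64834 × 0.091487 = 0.05931 m

S_c ≈ 59.3 mm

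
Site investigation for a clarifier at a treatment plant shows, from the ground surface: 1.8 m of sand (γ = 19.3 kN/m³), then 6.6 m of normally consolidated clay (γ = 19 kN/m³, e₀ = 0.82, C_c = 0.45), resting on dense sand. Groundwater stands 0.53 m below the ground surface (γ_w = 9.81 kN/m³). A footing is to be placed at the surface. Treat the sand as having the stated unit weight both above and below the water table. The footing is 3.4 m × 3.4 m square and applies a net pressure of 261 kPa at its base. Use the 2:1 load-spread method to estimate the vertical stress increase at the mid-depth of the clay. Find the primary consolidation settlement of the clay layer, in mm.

Mid-depth of clay below the ground surface: z = 1.8 + 6.6/2 = 5.1 m.
Total vertical stress at mid-clay: σ_v = 19.3×1.8 + 19×3.3 = 97.44 kPa.
Pore pressure: u = 9.81×(5.1 − 0.53) = 44.832 kPa.
Initial effective stress: σ'_0 = σ_v − u = 97.44 − 44.832 = 52.608 kPa.
Stress increase at mid-clay by the 2:1 spreading method:
Δσ = qBL/((B+z)(L+z)) = 261×3.4×3.4/((3.4+5.1)(3.4+5.1)) = 41.76 kPa
Final effective stress: σ'_f = σ'_0 + Δσ = 52.608 + 41.76 = 94.368 kPa.
Normally consolidated clay, so the full stress increment lies on the virgin compression line:
S_c = C_c·H/(1+e₀)·log₁₀(σ'_f/σ'_0) = 0.45×6.6/(1+0.82)×log₁₀(94.368/52.608)
    = 1.6319 × 0.25377 = 0.4141 m

S_c ≈ 414 mm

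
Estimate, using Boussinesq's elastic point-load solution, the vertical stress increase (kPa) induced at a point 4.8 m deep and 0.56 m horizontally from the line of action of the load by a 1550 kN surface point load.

Δσ_z ≈ 31.1 kPa

Boussinesq vertical stress below a point load on an elastic half-space:
Δσ_z = 3P/(2πz²) · [1 + (r/z)²]^(−5/2)
r/z = 0.56/4.8 = 0.11667; [1+(r/z)²]^(−5/2) = 0.96677.
Δσ_z = 3×1550/(2π×4.8²) × 0.96677 = 32.121 × 0.96677 = 31.05 kPa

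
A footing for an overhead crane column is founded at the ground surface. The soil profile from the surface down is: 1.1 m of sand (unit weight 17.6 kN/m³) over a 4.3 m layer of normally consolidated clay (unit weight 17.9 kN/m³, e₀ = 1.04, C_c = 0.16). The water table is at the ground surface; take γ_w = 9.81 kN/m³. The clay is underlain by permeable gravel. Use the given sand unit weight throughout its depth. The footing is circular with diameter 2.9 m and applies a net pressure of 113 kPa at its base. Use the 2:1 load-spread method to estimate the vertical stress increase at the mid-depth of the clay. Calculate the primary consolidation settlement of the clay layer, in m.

S_c ≈ 0.0991 m

Mid-depth of clay below the ground surface: z = 1.1 + 4.3/2 = 3.25 m.
Total vertical stress at mid-clay: σ_v = 17.6×1.1 + 17.9×2.15 = 57.845 kPa.
Pore pressure: u = 9.81×(3.25 − 0) = 31.883 kPa.
Initial effective stress: σ'_0 = σ_v − u = 57.845 − 31.883 = 25.962 kPa.
Stress increase at mid-clay by the 2:1 spreading method:
Δσ ≈ qD²/(D+z)² = 113×2.9²/(2.9+3.25)² = 25.126 kPa
Final effective stress: σ'_f = σ'_0 + Δσ = 25.962 + 25.126 = 51.088 kPa.
Normally consolidated clay, so the full stress increment lies on the virgin compression line:
S_c = C_c·H/(1+e₀)·log₁₀(σ'_f/σ'_0) = 0.16×4.3/(1+1.04)×log₁₀(51.088/25.962)
    = 0.33725 × 0.29398 = 0.09914 m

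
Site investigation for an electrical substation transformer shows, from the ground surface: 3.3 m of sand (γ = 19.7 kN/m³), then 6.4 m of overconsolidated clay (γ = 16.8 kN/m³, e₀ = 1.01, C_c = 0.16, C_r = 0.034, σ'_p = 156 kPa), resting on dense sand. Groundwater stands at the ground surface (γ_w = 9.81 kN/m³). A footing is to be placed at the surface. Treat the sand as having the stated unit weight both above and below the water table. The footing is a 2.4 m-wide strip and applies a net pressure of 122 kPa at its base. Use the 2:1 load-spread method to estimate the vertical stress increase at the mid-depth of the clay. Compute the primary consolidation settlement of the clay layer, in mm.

S_c ≈ 22 mm

Mid-depth of clay below the ground surface: z = 3.3 + 6.4/2 = 6.5 m.
Total vertical stress at mid-clay: σ_v = 19.7×3.3 + 16.8×3.2 = 118.77 kPa.
Pore pressure: u = 9.81×(6.5 − 0) = 63.765 kPa.
Initial effective stress: σ'_0 = σ_v − u = 118.77 − 63.765 = 55.005 kPa.
Stress increase at mid-clay by the 2:1 spreading method:
Δσ = qB/(B+z) = 122×2.4/(2.4+6.5) = 32.899 kPa
Final effective stress: σ'_f = 55.005 + 32.899 = 87.904 kPa.
σ'_f = 87.904 ≤ σ'_p = 156 kPa, so the clay remains overconsolidated and only the recompression index applies:
S_c = C_r·H/(1+e₀)·log₁₀(σ'_f/σ'_0) = 0.034×6.4/2.01×log₁₀(87.904/55.005)
    = 0.10826 × 0.20361 = 0.02204 m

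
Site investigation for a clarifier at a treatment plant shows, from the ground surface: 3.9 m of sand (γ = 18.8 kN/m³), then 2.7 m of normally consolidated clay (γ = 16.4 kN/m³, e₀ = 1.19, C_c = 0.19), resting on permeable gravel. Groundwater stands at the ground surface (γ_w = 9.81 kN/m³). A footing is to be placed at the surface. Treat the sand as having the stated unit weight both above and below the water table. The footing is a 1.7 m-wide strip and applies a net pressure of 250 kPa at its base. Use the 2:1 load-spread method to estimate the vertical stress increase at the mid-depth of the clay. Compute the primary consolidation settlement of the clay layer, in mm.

Mid-depth of clay below the ground surface: z = 3.9 + 2.7/2 = 5.25 m.
Total vertical stress at mid-clay: σ_v = 18.8×3.9 + 16.4×1.35 = 95.46 kPa.
Pore pressure: u = 9.81×(5.25 − 0) = 51.503 kPa.
Initial effective stress: σ'_0 = σ_v − u = 95.46 − 51.503 = 43.957 kPa.
Stress increase at mid-clay by the 2:1 spreading method:
Δσ = qB/(B+z) = 250×1.7/(1.7+5.25) = 61.151 kPa
Final effective stress: σ'_f = σ'_0 + Δσ = 43.957 + 61.151 = 105.11 kPa.
Normally consolidated clay, so the full stress increment lies on the virgin compression line:
S_c = C_c·H/(1+e₀)·log₁₀(σ'_f/σ'_0) = 0.19×2.7/(1+1.19)×log₁₀(105.11/43.957)
    = 0.23425 × 0.37862 = 0.08869 m

S_c ≈ 88.7 mm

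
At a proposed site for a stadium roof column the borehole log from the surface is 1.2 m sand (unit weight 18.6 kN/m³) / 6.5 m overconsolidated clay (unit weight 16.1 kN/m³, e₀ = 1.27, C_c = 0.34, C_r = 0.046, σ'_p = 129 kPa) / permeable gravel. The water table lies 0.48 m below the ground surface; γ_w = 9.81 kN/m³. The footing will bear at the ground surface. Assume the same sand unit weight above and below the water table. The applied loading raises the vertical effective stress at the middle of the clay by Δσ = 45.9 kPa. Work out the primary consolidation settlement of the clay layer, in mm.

Mid-depth of clay below the ground surface: z = 1.2 + 6.5/2 = 4.45 m.
Total vertical stress at mid-clay: σ_v = 18.6×1.2 + 16.1×3.25 = 74.645 kPa.
Pore pressure: u = 9.81×(4.45 − 0.48) = 38.946 kPa.
Initial effective stress: σ'_0 = σ_v − u = 74.645 − 38.946 = 35.699 kPa.
Final effective stress: σ'_f = 35.699 + 45.9 = 81.599 kPa.
σ'_f = 81.599 ≤ σ'_p = 129 kPa, so the clay remains overconsolidated and only the recompression index applies:
S_c = C_r·H/(1+e₀)·log₁₀(σ'_f/σ'_0) = 0.046×6.5/2.27×log₁₀(81.599/35.699)
    = 0.13172 × 0.35903 = 0.04729 m

S_c ≈ 47.3 mm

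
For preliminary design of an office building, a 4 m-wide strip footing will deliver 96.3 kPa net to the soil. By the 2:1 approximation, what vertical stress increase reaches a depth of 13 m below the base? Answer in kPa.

Δσ_z ≈ 22.7 kPa

By the 2:1 method the load spreads at 1 horizontal : 2 vertical, so at depth z the loaded area has grown by z in each plan dimension:
Δσ = qB/(B+z) = 96.3×4/(4+13) = 22.659 kPa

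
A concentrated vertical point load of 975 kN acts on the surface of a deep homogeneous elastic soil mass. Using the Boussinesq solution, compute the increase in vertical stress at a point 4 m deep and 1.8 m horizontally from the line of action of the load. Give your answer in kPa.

Boussinesq vertical stress below a point load on an elastic half-space:
Δσ_z = 3P/(2πz²) · [1 + (r/z)²]^(−5/2)
r/z = 1.8/4 = 0.45; [1+(r/z)²]^(−5/2) = 0.63065.
Δσ_z = 3×975/(2π×4²) × 0.63065 = 29.096 × 0.63065 = 18.35 kPa

Δσ_z ≈ 18.3 kPa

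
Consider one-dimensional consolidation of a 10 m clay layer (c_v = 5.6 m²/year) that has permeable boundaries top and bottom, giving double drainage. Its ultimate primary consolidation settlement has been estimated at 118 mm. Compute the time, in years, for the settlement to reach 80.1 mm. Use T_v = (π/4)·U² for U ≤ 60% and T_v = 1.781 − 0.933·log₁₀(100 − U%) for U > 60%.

Drainage path length: H_d = H/2 = 5 m (double drainage).
U = S(t)/S_ult = 80.1/118 = 0.6788.
U > 60%: T_v = 1.781 − 0.933·log₁₀(100 − 67.881) = 0.3752.
t = T_v·H_d²/c_v = 0.3752×5²/5.6 = 1.675 years.

t ≈ 1.67 years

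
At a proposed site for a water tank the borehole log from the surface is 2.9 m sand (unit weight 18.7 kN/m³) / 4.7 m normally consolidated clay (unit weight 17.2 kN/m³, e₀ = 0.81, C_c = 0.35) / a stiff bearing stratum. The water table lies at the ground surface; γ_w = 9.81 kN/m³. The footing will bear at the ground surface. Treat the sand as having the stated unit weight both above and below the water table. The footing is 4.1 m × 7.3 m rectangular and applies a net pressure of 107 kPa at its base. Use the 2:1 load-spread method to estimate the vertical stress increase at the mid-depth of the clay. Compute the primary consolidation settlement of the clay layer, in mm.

S_c ≈ 193 mm

Mid-depth of clay below the ground surface: z = 2.9 + 4.7/2 = 5.25 m.
Total vertical stress at mid-clay: σ_v = 18.7×2.9 + 17.2×2.35 = 94.65 kPa.
Pore pressure: u = 9.81×(5.25 − 0) = 51.503 kPa.
Initial effective stress: σ'_0 = σ_v − u = 94.65 − 51.503 = 43.147 kPa.
Stress increase at mid-clay by the 2:1 spreading method:
Δσ = qBL/((B+z)(L+z)) = 107×4.1×7.3/((4.1+5.25)(7.3+5.25)) = 27.292 kPa
Final effective stress: σ'_f = σ'_0 + Δσ = 43.147 + 27.292 = 70.439 kPa.
Normally consolidated clay, so the full stress increment lies on the virgin compression line:
S_c = C_c·H/(1+e₀)·log₁₀(σ'_f/σ'_0) = 0.35×4.7/(1+0.81)×log₁₀(70.439/43.147)
    = 0.90884 × 0.21286 = 0.1935 m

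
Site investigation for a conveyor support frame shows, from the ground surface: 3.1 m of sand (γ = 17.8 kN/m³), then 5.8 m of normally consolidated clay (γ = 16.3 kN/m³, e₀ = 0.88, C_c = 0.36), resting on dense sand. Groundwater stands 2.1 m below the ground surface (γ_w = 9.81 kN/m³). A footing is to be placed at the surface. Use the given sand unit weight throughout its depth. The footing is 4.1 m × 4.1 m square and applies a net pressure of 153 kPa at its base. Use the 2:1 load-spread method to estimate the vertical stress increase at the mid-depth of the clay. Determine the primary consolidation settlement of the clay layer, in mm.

S_c ≈ 160 mm

Mid-depth of clay below the ground surface: z = 3.1 + 5.8/2 = 6 m.
Total vertical stress at mid-clay: σ_v = 17.8×3.1 + 16.3×2.9 = 102.45 kPa.
Pore pressure: u = 9.81×(6 − 2.1) = 38.259 kPa.
Initial effective stress: σ'_0 = σ_v − u = 102.45 − 38.259 = 64.191 kPa.
Stress increase at mid-clay by the 2:1 spreading method:
Δσ = qBL/((B+z)(L+z)) = 153×4.1×4.1/((4.1+6)(4.1+6)) = 25.213 kPa
Final effective stress: σ'_f = σ'_0 + Δσ = 64.191 + 25.213 = 89.404 kPa.
Normally consolidated clay, so the full stress increment lies on the virgin compression line:
S_c = C_c·H/(1+e₀)·log₁₀(σ'_f/σ'_0) = 0.36×5.8/(1+0.88)×log₁₀(89.404/64.191)
    = 1.1106 × 0.14388 = 0.1598 m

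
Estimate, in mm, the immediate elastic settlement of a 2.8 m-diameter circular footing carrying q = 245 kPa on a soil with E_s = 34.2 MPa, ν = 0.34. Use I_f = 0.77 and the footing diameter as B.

S_e ≈ 13.7 mm

Immediate (elastic) settlement: S_e = q·B·(1−ν²)/E_s · I_f.
E_s = 34.2 MPa = 34200 kPa.
S_e = 245 × 2.8 × (1 − 0.34²) / 34200 × 0.77
    = 245 × 2.8 × 0.8844 / 34200 × 0.77
    = 0.01366 m = 13.66 mm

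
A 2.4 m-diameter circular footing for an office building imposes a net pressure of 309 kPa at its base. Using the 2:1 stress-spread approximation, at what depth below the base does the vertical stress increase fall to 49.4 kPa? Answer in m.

2:1 spreading — at depth z the loaded area has grown by z in each plan dimension:
qD²/(D+z)² = Δσ_z ⇒ z = D(√(q/Δσ_z) − 1) = 2.4×(√(309/49.4) − 1) = 3.602 m

z ≈ 3.6 m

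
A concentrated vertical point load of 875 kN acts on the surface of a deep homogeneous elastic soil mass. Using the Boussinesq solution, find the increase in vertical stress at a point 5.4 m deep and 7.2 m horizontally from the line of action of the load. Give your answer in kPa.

Δσ_z ≈ 1.11 kPa

Boussinesq vertical stress below a point load on an elastic half-space:
Δσ_z = 3P/(2πz²) · [1 + (r/z)²]^(−5/2)
r/z = 7.2/5.4 = 1.3333; [1+(r/z)²]^(−5/2) = 0.07776.
Δσ_z = 3×875/(2π×5.4²) × 0.07776 = 14.327 × 0.07776 = 1.114 kPa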